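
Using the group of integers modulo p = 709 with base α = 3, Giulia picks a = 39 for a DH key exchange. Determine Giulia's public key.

385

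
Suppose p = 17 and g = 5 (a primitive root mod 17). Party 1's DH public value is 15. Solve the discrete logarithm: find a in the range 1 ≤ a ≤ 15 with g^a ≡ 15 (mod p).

14

Try successive powers of 5 modulo 17:
5^1 ≡ 5
5^2 ≡ 8
5^3 ≡ 6
5^4 ≡ 13
5^5 ≡ 14
5^6 ≡ 2
5^7 ≡ 10
5^8 ≡ 16
5^9 ≡ 12
5^10 ≡ 9
5^11 ≡ 11
5^12 ≡ 4
5^13 ≡ 3
5^14 ≡ 15
Found: a = 14.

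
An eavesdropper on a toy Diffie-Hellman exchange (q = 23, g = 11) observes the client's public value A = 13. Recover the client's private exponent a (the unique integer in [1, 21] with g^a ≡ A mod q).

Try successive powers of 11 modulo 23:
11^1 ≡ 11
11^2 ≡ 6
11^3 ≡ 20
11^4 ≡ 13
Found: a = 4.

4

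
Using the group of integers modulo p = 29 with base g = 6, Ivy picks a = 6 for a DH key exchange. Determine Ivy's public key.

Public value = 6^6 mod 29.
6^1 ≡ 6 (mod 29)
6^2 = (6^1)^2 ≡ 6^2 = 36 ≡ 7 (mod 29)
6^4 = (6^2)^2 ≡ 7^2 = 49 ≡ 20 (mod 29)
6^6 = 6^4 · 6^2 ≡ 20 · 7 ≡ 24 (mod 29).

24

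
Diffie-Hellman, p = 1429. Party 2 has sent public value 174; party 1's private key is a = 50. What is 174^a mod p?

Shared key K = 174^50 mod 1429.
174^1 ≡ 174 (mod 1429)
174^2 = (174^1)^2 ≡ 174^2 = 30276 ≡ 267 (mod 1429)
174^4 = (174^2)^2 ≡ 267^2 = 71289 ≡ 1268 (mod 1429)
174^8 = (174^4)^2 ≡ 1268^2 = 1607824 ≡ 199 (mod 1429)
174^16 = (174^8)^2 ≡ 199^2 = 39601 ≡ 1018 (mod 1429)
174^32 = (174^16)^2 ≡ 1018^2 = 1036324 ≡ 299 (mod 1429)
174^50 = 174^32 · 174^16 · 174^2 ≡ 299 · 1018 · 267 ≡ 1335 (mod 1429).

1335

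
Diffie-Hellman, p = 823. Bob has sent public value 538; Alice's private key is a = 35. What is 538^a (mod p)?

564

Shared key K = 538^35 mod 823.
538^1 ≡ 538 (mod 823)
538^2 = (538^1)^2 ≡ 538^2 = 289444 ≡ 571 (mod 823)
538^4 = (538^2)^2 ≡ 571^2 = 326041 ≡ 133 (mod 823)
538^8 = (538^4)^2 ≡ 133^2 = 17689 ≡ 406 (mod 823)
538^16 = (538^8)^2 ≡ 406^2 = 164836 ≡ 236 (mod 823)
538^32 = (538^16)^2 ≡ 236^2 = 55696 ≡ 555 (mod 823)
538^35 = 538^32 · 538^2 · 538^1 ≡ 555 · 571 · 538 ≡ 564 (mod 823).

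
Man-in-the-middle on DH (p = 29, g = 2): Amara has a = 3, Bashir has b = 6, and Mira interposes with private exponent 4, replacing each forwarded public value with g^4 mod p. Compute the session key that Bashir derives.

20

Bashir receives Mira's public value M = 2^4 mod 29 instead of the honest one.
2^1 ≡ 2 (mod 29)
2^2 = (2^1)^2 ≡ 2^2 = 4 ≡ 4 (mod 29)
2^4 = (2^2)^2 ≡ 4^2 = 16 ≡ 16 (mod 29)
So M = 16. Bashir computes K = M^6 mod 29.
16^1 ≡ 16 (mod 29)
16^2 = (16^1)^2 ≡ 16^2 = 256 ≡ 24 (mod 29)
16^4 = (16^2)^2 ≡ 24^2 = 576 ≡ 25 (mod 29)
16^6 = 16^4 · 16^2 ≡ 25 · 24 ≡ 20 (mod 29).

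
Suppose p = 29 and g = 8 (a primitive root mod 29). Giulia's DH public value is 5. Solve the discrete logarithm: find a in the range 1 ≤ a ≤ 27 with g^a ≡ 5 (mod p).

Try successive powers of 8 modulo 29:
8^1 ≡ 8
8^2 ≡ 6
8^3 ≡ 19
8^4 ≡ 7
8^5 ≡ 27
8^6 ≡ 13
8^7 ≡ 17
8^8 ≡ 20
8^9 ≡ 15
8^10 ≡ 4
8^11 ≡ 3
8^12 ≡ 24
8^13 ≡ 18
8^14 ≡ 28
8^15 ≡ 21
8^16 ≡ 23
8^17 ≡ 10
8^18 ≡ 22
8^19 ≡ 2
8^20 ≡ 16
8^21 ≡ 12
8^22 ≡ 9
8^23 ≡ 14
8^24 ≡ 25
8^25 ≡ 26
8^26 ≡ 5
Found: a = 26.

26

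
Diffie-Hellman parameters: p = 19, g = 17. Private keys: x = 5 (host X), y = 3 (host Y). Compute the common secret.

7

Host Y sends B = g^y mod p = 17^3 mod 19.
17^1 ≡ 17 (mod 19)
17^2 = (17^1)^2 ≡ 17^2 = 289 ≡ 4 (mod 19)
17^3 = 17^2 · 17^1 ≡ 4 · 17 ≡ 11 (mod 19).
So B = 11. Host X then computes K = B^x mod p = 11^5 mod 19.
11^1 ≡ 11 (mod 19)
11^2 = (11^1)^2 ≡ 11^2 = 121 ≡ 7 (mod 19)
11^4 = (11^2)^2 ≡ 7^2 = 49 ≡ 11 (mod 19)
11^5 = 11^4 · 11^1 ≡ 11 · 11 ≡ 7 (mod 19).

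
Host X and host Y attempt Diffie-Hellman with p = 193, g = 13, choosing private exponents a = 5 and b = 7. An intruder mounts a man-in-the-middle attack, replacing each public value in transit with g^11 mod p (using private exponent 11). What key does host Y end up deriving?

Host Y receives an intruder's public value M = 13^11 mod 193 instead of the honest one.
13^1 ≡ 13 (mod 193)
13^2 = (13^1)^2 ≡ 13^2 = 169 ≡ 169 (mod 193)
13^4 = (13^2)^2 ≡ 169^2 = 28561 ≡ 190 (mod 193)
13^8 = (13^4)^2 ≡ 190^2 = 36100 ≡ 9 (mod 193)
13^11 = 13^8 · 13^2 · 13^1 ≡ 9 · 169 · 13 ≡ 87 (mod 193).
So M = 87. Host Y computes K = M^7 mod 193.
87^1 ≡ 87 (mod 193)
87^2 = (87^1)^2 ≡ 87^2 = 7569 ≡ 42 (mod 193)
87^4 = (87^2)^2 ≡ 42^2 = 1764 ≡ 27 (mod 193)
87^7 = 87^4 · 87^2 · 87^1 ≡ 27 · 42 · 87 ≡ 35 (mod 193).

35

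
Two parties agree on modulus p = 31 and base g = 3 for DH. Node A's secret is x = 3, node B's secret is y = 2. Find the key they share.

Node A sends A = g^x mod p = 3^3 mod 31.
3^1 ≡ 3 (mod 31)
3^2 = (3^1)^2 ≡ 3^2 = 9 ≡ 9 (mod 31)
3^3 = 3^2 · 3^1 ≡ 9 · 3 ≡ 27 (mod 31).
So A = 27. Node B then computes K = A^y mod p = 27^2 mod 31.
27^1 ≡ 27 (mod 31)
27^2 = (27^1)^2 ≡ 27^2 = 729 ≡ 16 (mod 31)

16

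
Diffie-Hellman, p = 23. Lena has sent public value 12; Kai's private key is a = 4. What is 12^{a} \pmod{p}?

13

Shared key K = 12^4 mod 23.
12^1 ≡ 12 (mod 23)
12^2 = (12^1)^2 ≡ 12^2 = 144 ≡ 6 (mod 23)
12^4 = (12^2)^2 ≡ 6^2 = 36 ≡ 13 (mod 23)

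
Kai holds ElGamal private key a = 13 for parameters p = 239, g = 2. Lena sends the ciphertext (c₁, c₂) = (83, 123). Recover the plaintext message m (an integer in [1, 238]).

63

Shared mask s = c₁^a mod p = 83^13 mod 239.
83^1 ≡ 83 (mod 239)
83^2 = (83^1)^2 ≡ 83^2 = 6889 ≡ 197 (mod 239)
83^4 = (83^2)^2 ≡ 197^2 = 38809 ≡ 91 (mod 239)
83^8 = (83^4)^2 ≡ 91^2 = 8281 ≡ 155 (mod 239)
83^13 = 83^8 · 83^4 · 83^1 ≡ 155 · 91 · 83 ≡ 93 (mod 239).
So s = 93; s⁻¹ ≡ 18 (mod 239).
m = c₂ · s⁻¹ mod 239 = 123 · 18 mod 239 = 63.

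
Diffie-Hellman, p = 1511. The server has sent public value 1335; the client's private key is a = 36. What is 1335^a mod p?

1042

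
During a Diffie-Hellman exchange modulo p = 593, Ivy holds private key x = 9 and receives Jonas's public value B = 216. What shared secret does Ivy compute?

Shared key K = 216^9 mod 593.
216^1 ≡ 216 (mod 593)
216^2 = (216^1)^2 ≡ 216^2 = 46656 ≡ 402 (mod 593)
216^4 = (216^2)^2 ≡ 402^2 = 161604 ≡ 308 (mod 593)
216^8 = (216^4)^2 ≡ 308^2 = 94864 ≡ 577 (mod 593)
216^9 = 216^8 · 216^1 ≡ 577 · 216 ≡ 102 (mod 593).

102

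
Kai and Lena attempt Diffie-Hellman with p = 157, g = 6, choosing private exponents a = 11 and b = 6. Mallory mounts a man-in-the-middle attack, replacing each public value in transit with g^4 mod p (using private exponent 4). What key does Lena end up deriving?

Lena receives Mallory's public value M = 6^4 mod 157 instead of the honest one.
6^1 ≡ 6 (mod 157)
6^2 = (6^1)^2 ≡ 6^2 = 36 ≡ 36 (mod 157)
6^4 = (6^2)^2 ≡ 36^2 = 1296 ≡ 40 (mod 157)
So M = 40. Lena computes K = M^6 mod 157.
40^1 ≡ 40 (mod 157)
40^2 = (40^1)^2 ≡ 40^2 = 1600 ≡ 30 (mod 157)
40^4 = (40^2)^2 ≡ 30^2 = 900 ≡ 115 (mod 157)
40^6 = 40^4 · 40^2 ≡ 115 · 30 ≡ 153 (mod 157).

153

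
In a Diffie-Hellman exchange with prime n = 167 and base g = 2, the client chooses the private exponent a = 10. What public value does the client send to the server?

Public value = 2^10 (mod 167).
2^1 ≡ 2 (mod 167)
2^2 = (2^1)^2 ≡ 2^2 = 4 ≡ 4 (mod 167)
2^4 = (2^2)^2 ≡ 4^2 = 16 ≡ 16 (mod 167)
2^8 = (2^4)^2 ≡ 16^2 = 256 ≡ 89 (mod 167)
2^10 = 2^8 · 2^2 ≡ 89 · 4 ≡ 22 (mod 167).

22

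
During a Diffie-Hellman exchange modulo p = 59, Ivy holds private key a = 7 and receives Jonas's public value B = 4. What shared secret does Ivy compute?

Shared key K = 4^7 mod 59.
4^1 ≡ 4 (mod 59)
4^2 = (4^1)^2 ≡ 4^2 = 16 ≡ 16 (mod 59)
4^4 = (4^2)^2 ≡ 16^2 = 256 ≡ 20 (mod 59)
4^7 = 4^4 · 4^2 · 4^1 ≡ 20 · 16 · 4 ≡ 41 (mod 59).

41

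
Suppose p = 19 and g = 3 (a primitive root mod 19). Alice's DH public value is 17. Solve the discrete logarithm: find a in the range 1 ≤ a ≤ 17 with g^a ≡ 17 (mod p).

Try successive powers of 3 modulo 19:
3^1 ≡ 3
3^2 ≡ 9
3^3 ≡ 8
3^4 ≡ 5
3^5 ≡ 15
3^6 ≡ 7
3^7 ≡ 2
3^8 ≡ 6
3^9 ≡ 18
3^10 ≡ 16
3^11 ≡ 10
3^12 ≡ 11
3^13 ≡ 14
3^14 ≡ 4
3^15 ≡ 12
3^16 ≡ 17
Found: a = 16.

16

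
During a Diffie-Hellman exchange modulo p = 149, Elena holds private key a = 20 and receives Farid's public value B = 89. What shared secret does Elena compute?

73

Shared key K = 89^20 mod 149.
89^1 ≡ 89 (mod 149)
89^2 = (89^1)^2 ≡ 89^2 = 7921 ≡ 24 (mod 149)
89^4 = (89^2)^2 ≡ 24^2 = 576 ≡ 129 (mod 149)
89^8 = (89^4)^2 ≡ 129^2 = 16641 ≡ 102 (mod 149)
89^16 = (89^8)^2 ≡ 102^2 = 10404 ≡ 123 (mod 149)
89^20 = 89^16 · 89^4 ≡ 123 · 129 ≡ 73 (mod 149).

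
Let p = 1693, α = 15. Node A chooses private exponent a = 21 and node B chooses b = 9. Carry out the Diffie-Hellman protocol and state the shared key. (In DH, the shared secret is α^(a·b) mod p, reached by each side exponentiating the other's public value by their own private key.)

Node B sends B = α^b mod p = 15^9 mod 1693.
15^1 ≡ 15 (mod 1693)
15^2 = (15^1)^2 ≡ 15^2 = 225 ≡ 225 (mod 1693)
15^4 = (15^2)^2 ≡ 225^2 = 50625 ≡ 1528 (mod 1693)
15^8 = (15^4)^2 ≡ 1528^2 = 2334784 ≡ 137 (mod 1693)
15^9 = 15^8 · 15^1 ≡ 137 · 15 ≡ 362 (mod 1693).
So B = 362. Node A then computes K = B^a mod p = 362^21 mod 1693.
362^1 ≡ 362 (mod 1693)
362^2 = (362^1)^2 ≡ 362^2 = 131044 ≡ 683 (mod 1693)
362^4 = (362^2)^2 ≡ 683^2 = 466489 ≡ 914 (mod 1693)
362^8 = (362^4)^2 ≡ 914^2 = 835396 ≡ 747 (mod 1693)
362^16 = (362^8)^2 ≡ 747^2 = 558009 ≡ 1012 (mod 1693)
362^21 = 362^16 · 362^4 · 362^1 ≡ 1012 · 914 · 362 ≡ 262 (mod 1693).

262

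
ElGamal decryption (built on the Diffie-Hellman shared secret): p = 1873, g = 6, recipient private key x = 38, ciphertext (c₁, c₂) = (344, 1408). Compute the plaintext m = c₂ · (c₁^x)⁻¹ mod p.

Shared mask s = c₁^x mod p = 344^38 mod 1873.
344^1 ≡ 344 (mod 1873)
344^2 = (344^1)^2 ≡ 344^2 = 118336 ≡ 337 (mod 1873)
344^4 = (344^2)^2 ≡ 337^2 = 113569 ≡ 1189 (mod 1873)
344^8 = (344^4)^2 ≡ 1189^2 = 1413721 ≡ 1479 (mod 1873)
344^16 = (344^8)^2 ≡ 1479^2 = 2187441 ≡ 1650 (mod 1873)
344^32 = (344^16)^2 ≡ 1650^2 = 2722500 ≡ 1031 (mod 1873)
344^38 = 344^32 · 344^4 · 344^2 ≡ 1031 · 1189 · 337 ≡ 1857 (mod 1873).
So s = 1857; s⁻¹ ≡ 117 (mod 1873).
m = c₂ · s⁻¹ mod 1873 = 1408 · 117 mod 1873 = 1785.

1785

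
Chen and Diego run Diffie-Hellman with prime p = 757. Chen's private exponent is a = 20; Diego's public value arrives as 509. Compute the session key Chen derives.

Shared key K = 509^20 mod 757.
509^1 ≡ 509 (mod 757)
509^2 = (509^1)^2 ≡ 509^2 = 259081 ≡ 187 (mod 757)
509^4 = (509^2)^2 ≡ 187^2 = 34969 ≡ 147 (mod 757)
509^8 = (509^4)^2 ≡ 147^2 = 21609 ≡ 413 (mod 757)
509^16 = (509^8)^2 ≡ 413^2 = 170569 ≡ 244 (mod 757)
509^20 = 509^16 · 509^4 ≡ 244 · 147 ≡ 289 (mod 757).

289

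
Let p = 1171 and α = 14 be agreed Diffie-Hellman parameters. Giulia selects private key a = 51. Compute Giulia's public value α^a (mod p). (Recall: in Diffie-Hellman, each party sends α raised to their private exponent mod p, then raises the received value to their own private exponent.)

6

Public value = 14^51 (mod 1171).
14^1 ≡ 14 (mod 1171)
14^2 = (14^1)^2 ≡ 14^2 = 196 ≡ 196 (mod 1171)
14^4 = (14^2)^2 ≡ 196^2 = 38416 ≡ 944 (mod 1171)
14^8 = (14^4)^2 ≡ 944^2 = 891136 ≡ 5 (mod 1171)
14^16 = (14^8)^2 ≡ 5^2 = 25 ≡ 25 (mod 1171)
14^32 = (14^16)^2 ≡ 25^2 = 625 ≡ 625 (mod 1171)
14^51 = 14^32 · 14^16 · 14^2 · 14^1 ≡ 625 · 25 · 196 · 14 ≡ 6 (mod 1171).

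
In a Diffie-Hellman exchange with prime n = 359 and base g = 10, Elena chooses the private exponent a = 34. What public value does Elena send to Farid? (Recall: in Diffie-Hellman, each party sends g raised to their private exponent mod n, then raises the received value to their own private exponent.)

48

Public value = 10^34 (mod 359).
10^1 ≡ 10 (mod 359)
10^2 = (10^1)^2 ≡ 10^2 = 100 ≡ 100 (mod 359)
10^4 = (10^2)^2 ≡ 100^2 = 10000 ≡ 307 (mod 359)
10^8 = (10^4)^2 ≡ 307^2 = 94249 ≡ 191 (mod 359)
10^16 = (10^8)^2 ≡ 191^2 = 36481 ≡ 222 (mod 359)
10^32 = (10^16)^2 ≡ 222^2 = 49284 ≡ 101 (mod 359)
10^34 = 10^32 · 10^2 ≡ 101 · 100 ≡ 48 (mod 359).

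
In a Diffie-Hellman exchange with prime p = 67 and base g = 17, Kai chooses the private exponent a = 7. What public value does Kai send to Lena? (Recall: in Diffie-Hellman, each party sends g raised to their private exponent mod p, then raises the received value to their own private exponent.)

Public value = 17^7 (mod 67).
17^1 ≡ 17 (mod 67)
17^2 = (17^1)^2 ≡ 17^2 = 289 ≡ 21 (mod 67)
17^4 = (17^2)^2 ≡ 21^2 = 441 ≡ 39 (mod 67)
17^7 = 17^4 · 17^2 · 17^1 ≡ 39 · 21 · 17 ≡ 54 (mod 67).

54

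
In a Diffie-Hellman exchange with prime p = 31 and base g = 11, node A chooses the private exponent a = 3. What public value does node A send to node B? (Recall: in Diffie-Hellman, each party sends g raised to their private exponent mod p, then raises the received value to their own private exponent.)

Public value = 11^3 mod 31.
11^1 ≡ 11 (mod 31)
11^2 = (11^1)^2 ≡ 11^2 = 121 ≡ 28 (mod 31)
11^3 = 11^2 · 11^1 ≡ 28 · 11 ≡ 29 (mod 31).

29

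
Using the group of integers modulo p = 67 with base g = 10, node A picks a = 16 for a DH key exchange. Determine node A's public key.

39

Public value = 10^16 (mod 67).
10^1 ≡ 10 (mod 67)
10^2 = (10^1)^2 ≡ 10^2 = 100 ≡ 33 (mod 67)
10^4 = (10^2)^2 ≡ 33^2 = 1089 ≡ 17 (mod 67)
10^8 = (10^4)^2 ≡ 17^2 = 289 ≡ 21 (mod 67)
10^16 = (10^8)^2 ≡ 21^2 = 441 ≡ 39 (mod 67)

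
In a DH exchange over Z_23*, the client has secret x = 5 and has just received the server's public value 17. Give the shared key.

Shared key K = 17^5 mod 23.
17^1 ≡ 17 (mod 23)
17^2 = (17^1)^2 ≡ 17^2 = 289 ≡ 13 (mod 23)
17^4 = (17^2)^2 ≡ 13^2 = 169 ≡ 8 (mod 23)
17^5 = 17^4 · 17^1 ≡ 8 · 17 ≡ 21 (mod 23).

21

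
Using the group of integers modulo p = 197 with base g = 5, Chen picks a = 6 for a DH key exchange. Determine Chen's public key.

Public value = 5^6 mod 197.
5^1 ≡ 5 (mod 197)
5^2 = (5^1)^2 ≡ 5^2 = 25 ≡ 25 (mod 197)
5^4 = (5^2)^2 ≡ 25^2 = 625 ≡ 34 (mod 197)
5^6 = 5^4 · 5^2 ≡ 34 · 25 ≡ 62 (mod 197).

62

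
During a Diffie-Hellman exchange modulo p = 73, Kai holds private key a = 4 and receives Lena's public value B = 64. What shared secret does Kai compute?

64

Shared key K = 64^4 mod 73.
64^1 ≡ 64 (mod 73)
64^2 = (64^1)^2 ≡ 64^2 = 4096 ≡ 8 (mod 73)
64^4 = (64^2)^2 ≡ 8^2 = 64 ≡ 64 (mod 73)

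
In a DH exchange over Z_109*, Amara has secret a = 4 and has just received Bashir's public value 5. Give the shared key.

Shared key K = 5^4 mod 109.
5^1 ≡ 5 (mod 109)
5^2 = (5^1)^2 ≡ 5^2 = 25 ≡ 25 (mod 109)
5^4 = (5^2)^2 ≡ 25^2 = 625 ≡ 80 (mod 109)

80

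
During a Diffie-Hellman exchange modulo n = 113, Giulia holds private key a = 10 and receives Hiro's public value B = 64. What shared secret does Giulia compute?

16

Shared key K = 64^10 mod 113.
64^1 ≡ 64 (mod 113)
64^2 = (64^1)^2 ≡ 64^2 = 4096 ≡ 28 (mod 113)
64^4 = (64^2)^2 ≡ 28^2 = 784 ≡ 106 (mod 113)
64^8 = (64^4)^2 ≡ 106^2 = 11236 ≡ 49 (mod 113)
64^10 = 64^8 · 64^2 ≡ 49 · 28 ≡ 16 (mod 113).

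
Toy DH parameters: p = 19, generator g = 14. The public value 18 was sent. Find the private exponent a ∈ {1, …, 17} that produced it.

9

Try successive powers of 14 modulo 19:
14^1 ≡ 14
14^2 ≡ 6
14^3 ≡ 8
14^4 ≡ 17
14^5 ≡ 10
14^6 ≡ 7
14^7 ≡ 3
14^8 ≡ 4
14^9 ≡ 18
Found: a = 9.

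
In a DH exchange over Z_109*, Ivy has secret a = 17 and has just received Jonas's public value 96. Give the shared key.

Shared key K = 96^17 mod 109.
96^1 ≡ 96 (mod 109)
96^2 = (96^1)^2 ≡ 96^2 = 9216 ≡ 60 (mod 109)
96^4 = (96^2)^2 ≡ 60^2 = 3600 ≡ 3 (mod 109)
96^8 = (96^4)^2 ≡ 3^2 = 9 ≡ 9 (mod 109)
96^16 = (96^8)^2 ≡ 9^2 = 81 ≡ 81 (mod 109)
96^17 = 96^16 · 96^1 ≡ 81 · 96 ≡ 37 (mod 109).

37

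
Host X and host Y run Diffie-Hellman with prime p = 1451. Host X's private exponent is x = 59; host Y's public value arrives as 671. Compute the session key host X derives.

145

Shared key K = 671^59 mod 1451.
671^1 ≡ 671 (mod 1451)
671^2 = (671^1)^2 ≡ 671^2 = 450241 ≡ 431 (mod 1451)
671^4 = (671^2)^2 ≡ 431^2 = 185761 ≡ 33 (mod 1451)
671^8 = (671^4)^2 ≡ 33^2 = 1089 ≡ 1089 (mod 1451)
671^16 = (671^8)^2 ≡ 1089^2 = 1185921 ≡ 454 (mod 1451)
671^32 = (671^16)^2 ≡ 454^2 = 206116 ≡ 74 (mod 1451)
671^59 = 671^32 · 671^16 · 671^8 · 671^2 · 671^1 ≡ 74 · 454 · 1089 · 431 · 671 ≡ 145 (mod 1451).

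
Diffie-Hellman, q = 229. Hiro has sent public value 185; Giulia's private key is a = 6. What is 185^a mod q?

16

Shared key K = 185^6 mod 229.
185^1 ≡ 185 (mod 229)
185^2 = (185^1)^2 ≡ 185^2 = 34225 ≡ 104 (mod 229)
185^4 = (185^2)^2 ≡ 104^2 = 10816 ≡ 53 (mod 229)
185^6 = 185^4 · 185^2 ≡ 53 · 104 ≡ 16 (mod 229).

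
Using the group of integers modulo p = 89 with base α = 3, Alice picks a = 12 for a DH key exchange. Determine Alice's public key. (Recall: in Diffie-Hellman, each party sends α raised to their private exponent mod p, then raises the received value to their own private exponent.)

Public value = 3^12 mod 89.
3^1 ≡ 3 (mod 89)
3^2 = (3^1)^2 ≡ 3^2 = 9 ≡ 9 (mod 89)
3^4 = (3^2)^2 ≡ 9^2 = 81 ≡ 81 (mod 89)
3^8 = (3^4)^2 ≡ 81^2 = 6561 ≡ 64 (mod 89)
3^12 = 3^8 · 3^4 ≡ 64 · 81 ≡ 22 (mod 89).

22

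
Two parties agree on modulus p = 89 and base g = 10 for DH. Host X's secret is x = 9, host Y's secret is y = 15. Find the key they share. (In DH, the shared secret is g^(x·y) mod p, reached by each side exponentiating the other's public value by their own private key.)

21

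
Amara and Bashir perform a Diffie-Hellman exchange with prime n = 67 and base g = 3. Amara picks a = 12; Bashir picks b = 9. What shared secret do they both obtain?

15

Amara sends A = g^a mod n = 3^12 mod 67.
3^1 ≡ 3 (mod 67)
3^2 = (3^1)^2 ≡ 3^2 = 9 ≡ 9 (mod 67)
3^4 = (3^2)^2 ≡ 9^2 = 81 ≡ 14 (mod 67)
3^8 = (3^4)^2 ≡ 14^2 = 196 ≡ 62 (mod 67)
3^12 = 3^8 · 3^4 ≡ 62 · 14 ≡ 64 (mod 67).
So A = 64. Bashir then computes K = A^b mod n = 64^9 mod 67.
64^1 ≡ 64 (mod 67)
64^2 = (64^1)^2 ≡ 64^2 = 4096 ≡ 9 (mod 67)
64^4 = (64^2)^2 ≡ 9^2 = 81 ≡ 14 (mod 67)
64^8 = (64^4)^2 ≡ 14^2 = 196 ≡ 62 (mod 67)
64^9 = 64^8 · 64^1 ≡ 62 · 64 ≡ 15 (mod 67).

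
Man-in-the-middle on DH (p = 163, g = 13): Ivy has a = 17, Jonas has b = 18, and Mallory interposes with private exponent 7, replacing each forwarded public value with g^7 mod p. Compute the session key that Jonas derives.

58

Jonas receives Mallory's public value M = 13^7 mod 163 instead of the honest one.
13^1 ≡ 13 (mod 163)
13^2 = (13^1)^2 ≡ 13^2 = 169 ≡ 6 (mod 163)
13^4 = (13^2)^2 ≡ 6^2 = 36 ≡ 36 (mod 163)
13^7 = 13^4 · 13^2 · 13^1 ≡ 36 · 6 · 13 ≡ 37 (mod 163).
So M = 37. Jonas computes K = M^18 mod 163.
37^1 ≡ 37 (mod 163)
37^2 = (37^1)^2 ≡ 37^2 = 1369 ≡ 65 (mod 163)
37^4 = (37^2)^2 ≡ 65^2 = 4225 ≡ 150 (mod 163)
37^8 = (37^4)^2 ≡ 150^2 = 22500 ≡ 6 (mod 163)
37^16 = (37^8)^2 ≡ 6^2 = 36 ≡ 36 (mod 163)
37^18 = 37^16 · 37^2 ≡ 36 · 65 ≡ 58 (mod 163).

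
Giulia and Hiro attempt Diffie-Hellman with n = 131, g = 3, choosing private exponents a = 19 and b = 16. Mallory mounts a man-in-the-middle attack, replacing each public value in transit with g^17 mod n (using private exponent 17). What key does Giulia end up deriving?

Giulia receives Mallory's public value M = 3^17 mod 131 instead of the honest one.
3^1 ≡ 3 (mod 131)
3^2 = (3^1)^2 ≡ 3^2 = 9 ≡ 9 (mod 131)
3^4 = (3^2)^2 ≡ 9^2 = 81 ≡ 81 (mod 131)
3^8 = (3^4)^2 ≡ 81^2 = 6561 ≡ 11 (mod 131)
3^16 = (3^8)^2 ≡ 11^2 = 121 ≡ 121 (mod 131)
3^17 = 3^16 · 3^1 ≡ 121 · 3 ≡ 101 (mod 131).
So M = 101. Giulia computes K = M^19 mod 131.
101^1 ≡ 101 (mod 131)
101^2 = (101^1)^2 ≡ 101^2 = 10201 ≡ 114 (mod 131)
101^4 = (101^2)^2 ≡ 114^2 = 12996 ≡ 27 (mod 131)
101^8 = (101^4)^2 ≡ 27^2 = 729 ≡ 74 (mod 131)
101^16 = (101^8)^2 ≡ 74^2 = 5476 ≡ 105 (mod 131)
101^19 = 101^16 · 101^2 · 101^1 ≡ 105 · 114 · 101 ≡ 102 (mod 131).

102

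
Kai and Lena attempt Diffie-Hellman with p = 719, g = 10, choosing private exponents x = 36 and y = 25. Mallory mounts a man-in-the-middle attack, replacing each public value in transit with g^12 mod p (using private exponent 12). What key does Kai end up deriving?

244

Kai receives Mallory's public value M = 10^12 mod 719 instead of the honest one.
10^1 ≡ 10 (mod 719)
10^2 = (10^1)^2 ≡ 10^2 = 100 ≡ 100 (mod 719)
10^4 = (10^2)^2 ≡ 100^2 = 10000 ≡ 653 (mod 719)
10^8 = (10^4)^2 ≡ 653^2 = 426409 ≡ 42 (mod 719)
10^12 = 10^8 · 10^4 ≡ 42 · 653 ≡ 104 (mod 719).
So M = 104. Kai computes K = M^36 mod 719.
104^1 ≡ 104 (mod 719)
104^2 = (104^1)^2 ≡ 104^2 = 10816 ≡ 31 (mod 719)
104^4 = (104^2)^2 ≡ 31^2 = 961 ≡ 242 (mod 719)
104^8 = (104^4)^2 ≡ 242^2 = 58564 ≡ 325 (mod 719)
104^16 = (104^8)^2 ≡ 325^2 = 105625 ≡ 651 (mod 719)
104^32 = (104^16)^2 ≡ 651^2 = 423801 ≡ 310 (mod 719)
104^36 = 104^32 · 104^4 ≡ 310 · 242 ≡ 244 (mod 719).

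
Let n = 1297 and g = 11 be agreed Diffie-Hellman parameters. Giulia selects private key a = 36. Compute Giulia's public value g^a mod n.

1091

Public value = 11^36 mod 1297.
11^1 ≡ 11 (mod 1297)
11^2 = (11^1)^2 ≡ 11^2 = 121 ≡ 121 (mod 1297)
11^4 = (11^2)^2 ≡ 121^2 = 14641 ≡ 374 (mod 1297)
11^8 = (11^4)^2 ≡ 374^2 = 139876 ≡ 1097 (mod 1297)
11^16 = (11^8)^2 ≡ 1097^2 = 1203409 ≡ 1090 (mod 1297)
11^32 = (11^16)^2 ≡ 1090^2 = 1188100 ≡ 48 (mod 1297)
11^36 = 11^32 · 11^4 ≡ 48 · 374 ≡ 1091 (mod 1297).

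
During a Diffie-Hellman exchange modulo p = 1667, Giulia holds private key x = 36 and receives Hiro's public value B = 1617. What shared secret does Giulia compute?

Shared key K = 1617^36 mod 1667.
1617^1 ≡ 1617 (mod 1667)
1617^2 = (1617^1)^2 ≡ 1617^2 = 2614689 ≡ 833 (mod 1667)
1617^4 = (1617^2)^2 ≡ 833^2 = 693889 ≡ 417 (mod 1667)
1617^8 = (1617^4)^2 ≡ 417^2 = 173889 ≡ 521 (mod 1667)
1617^16 = (1617^8)^2 ≡ 521^2 = 271441 ≡ 1387 (mod 1667)
1617^32 = (1617^16)^2 ≡ 1387^2 = 1923769 ≡ 51 (mod 1667)
1617^36 = 1617^32 · 1617^4 ≡ 51 · 417 ≡ 1263 (mod 1667).

1263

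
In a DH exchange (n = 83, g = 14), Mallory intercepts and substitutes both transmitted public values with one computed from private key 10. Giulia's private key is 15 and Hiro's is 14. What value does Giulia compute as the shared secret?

Giulia receives Mallory's public value M = 14^10 mod 83 instead of the honest one.
14^1 ≡ 14 (mod 83)
14^2 = (14^1)^2 ≡ 14^2 = 196 ≡ 30 (mod 83)
14^4 = (14^2)^2 ≡ 30^2 = 900 ≡ 70 (mod 83)
14^8 = (14^4)^2 ≡ 70^2 = 4900 ≡ 3 (mod 83)
14^10 = 14^8 · 14^2 ≡ 3 · 30 ≡ 7 (mod 83).
So M = 7. Giulia computes K = M^15 mod 83.
7^1 ≡ 7 (mod 83)
7^2 = (7^1)^2 ≡ 7^2 = 49 ≡ 49 (mod 83)
7^4 = (7^2)^2 ≡ 49^2 = 2401 ≡ 77 (mod 83)
7^8 = (7^4)^2 ≡ 77^2 = 5929 ≡ 36 (mod 83)
7^15 = 7^8 · 7^4 · 7^2 · 7^1 ≡ 36 · 77 · 49 · 7 ≡ 31 (mod 83).

31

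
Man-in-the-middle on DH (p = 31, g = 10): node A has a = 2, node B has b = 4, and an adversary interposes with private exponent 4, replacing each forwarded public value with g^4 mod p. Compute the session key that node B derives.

Node B receives an adversary's public value M = 10^4 mod 31 instead of the honest one.
10^1 ≡ 10 (mod 31)
10^2 = (10^1)^2 ≡ 10^2 = 100 ≡ 7 (mod 31)
10^4 = (10^2)^2 ≡ 7^2 = 49 ≡ 18 (mod 31)
So M = 18. Node B computes K = M^4 mod 31.
18^1 ≡ 18 (mod 31)
18^2 = (18^1)^2 ≡ 18^2 = 324 ≡ 14 (mod 31)
18^4 = (18^2)^2 ≡ 14^2 = 196 ≡ 10 (mod 31)

10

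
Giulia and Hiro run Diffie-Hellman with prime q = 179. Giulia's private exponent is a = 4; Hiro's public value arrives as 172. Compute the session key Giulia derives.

74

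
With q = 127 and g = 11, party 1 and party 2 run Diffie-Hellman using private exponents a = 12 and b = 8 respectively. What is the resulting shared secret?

Party 1 sends A = g^a mod q = 11^12 mod 127.
11^1 ≡ 11 (mod 127)
11^2 = (11^1)^2 ≡ 11^2 = 121 ≡ 121 (mod 127)
11^4 = (11^2)^2 ≡ 121^2 = 14641 ≡ 36 (mod 127)
11^8 = (11^4)^2 ≡ 36^2 = 1296 ≡ 26 (mod 127)
11^12 = 11^8 · 11^4 ≡ 26 · 36 ≡ 47 (mod 127).
So A = 47. Party 2 then computes K = A^b mod q = 47^8 mod 127.
47^1 ≡ 47 (mod 127)
47^2 = (47^1)^2 ≡ 47^2 = 2209 ≡ 50 (mod 127)
47^4 = (47^2)^2 ≡ 50^2 = 2500 ≡ 87 (mod 127)
47^8 = (47^4)^2 ≡ 87^2 = 7569 ≡ 76 (mod 127)

76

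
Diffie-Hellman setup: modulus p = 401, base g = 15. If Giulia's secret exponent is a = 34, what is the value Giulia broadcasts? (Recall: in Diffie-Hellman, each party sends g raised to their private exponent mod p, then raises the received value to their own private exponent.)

166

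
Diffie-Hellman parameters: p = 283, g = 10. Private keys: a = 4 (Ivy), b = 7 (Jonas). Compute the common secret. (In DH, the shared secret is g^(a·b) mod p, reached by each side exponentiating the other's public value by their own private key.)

Ivy sends A = g^a mod p = 10^4 mod 283.
10^1 ≡ 10 (mod 283)
10^2 = (10^1)^2 ≡ 10^2 = 100 ≡ 100 (mod 283)
10^4 = (10^2)^2 ≡ 100^2 = 10000 ≡ 95 (mod 283)
So A = 95. Jonas then computes K = A^b mod p = 95^7 mod 283.
95^1 ≡ 95 (mod 283)
95^2 = (95^1)^2 ≡ 95^2 = 9025 ≡ 252 (mod 283)
95^4 = (95^2)^2 ≡ 252^2 = 63504 ≡ 112 (mod 283)
95^7 = 95^4 · 95^2 · 95^1 ≡ 112 · 252 · 95 ≡ 138 (mod 283).

138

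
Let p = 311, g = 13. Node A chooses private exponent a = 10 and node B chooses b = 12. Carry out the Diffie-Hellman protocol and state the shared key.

Node A sends A = g^a mod p = 13^10 mod 311.
13^1 ≡ 13 (mod 311)
13^2 = (13^1)^2 ≡ 13^2 = 169 ≡ 169 (mod 311)
13^4 = (13^2)^2 ≡ 169^2 = 28561 ≡ 260 (mod 311)
13^8 = (13^4)^2 ≡ 260^2 = 67600 ≡ 113 (mod 311)
13^10 = 13^8 · 13^2 ≡ 113 · 169 ≡ 126 (mod 311).
So A = 126. Node B then computes K = A^b mod p = 126^12 mod 311.
126^1 ≡ 126 (mod 311)
126^2 = (126^1)^2 ≡ 126^2 = 15876 ≡ 15 (mod 311)
126^4 = (126^2)^2 ≡ 15^2 = 225 ≡ 225 (mod 311)
126^8 = (126^4)^2 ≡ 225^2 = 50625 ≡ 243 (mod 311)
126^12 = 126^8 · 126^4 ≡ 243 · 225 ≡ 250 (mod 311).

250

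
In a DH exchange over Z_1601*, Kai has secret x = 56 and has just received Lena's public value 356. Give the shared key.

Shared key K = 356^56 mod 1601.
356^1 ≡ 356 (mod 1601)
356^2 = (356^1)^2 ≡ 356^2 = 126736 ≡ 257 (mod 1601)
356^4 = (356^2)^2 ≡ 257^2 = 66049 ≡ 408 (mod 1601)
356^8 = (356^4)^2 ≡ 408^2 = 166464 ≡ 1561 (mod 1601)
356^16 = (356^8)^2 ≡ 1561^2 = 2436721 ≡ 1600 (mod 1601)
356^32 = (356^16)^2 ≡ 1600^2 = 2560000 ≡ 1 (mod 1601)
356^56 = 356^32 · 356^16 · 356^8 ≡ 1 · 1600 · 1561 ≡ 40 (mod 1601).

40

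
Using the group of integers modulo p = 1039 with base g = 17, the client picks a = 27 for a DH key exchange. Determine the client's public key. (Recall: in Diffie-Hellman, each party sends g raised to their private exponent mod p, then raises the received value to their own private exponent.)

Public value = 17^27 mod 1039.
17^1 ≡ 17 (mod 1039)
17^2 = (17^1)^2 ≡ 17^2 = 289 ≡ 289 (mod 1039)
17^4 = (17^2)^2 ≡ 289^2 = 83521 ≡ 401 (mod 1039)
17^8 = (17^4)^2 ≡ 401^2 = 160801 ≡ 795 (mod 1039)
17^16 = (17^8)^2 ≡ 795^2 = 632025 ≡ 313 (mod 1039)
17^27 = 17^16 · 17^8 · 17^2 · 17^1 ≡ 313 · 795 · 289 · 17 ≡ 512 (mod 1039).

512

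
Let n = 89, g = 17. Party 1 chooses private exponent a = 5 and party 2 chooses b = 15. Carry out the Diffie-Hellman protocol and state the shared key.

42

Party 1 sends A = g^a mod n = 17^5 mod 89.
17^1 ≡ 17 (mod 89)
17^2 = (17^1)^2 ≡ 17^2 = 289 ≡ 22 (mod 89)
17^4 = (17^2)^2 ≡ 22^2 = 484 ≡ 39 (mod 89)
17^5 = 17^4 · 17^1 ≡ 39 · 17 ≡ 40 (mod 89).
So A = 40. Party 2 then computes K = A^b mod n = 40^15 mod 89.
40^1 ≡ 40 (mod 89)
40^2 = (40^1)^2 ≡ 40^2 = 1600 ≡ 87 (mod 89)
40^4 = (40^2)^2 ≡ 87^2 = 7569 ≡ 4 (mod 89)
40^8 = (40^4)^2 ≡ 4^2 = 16 ≡ 16 (mod 89)
40^15 = 40^8 · 40^4 · 40^2 · 40^1 ≡ 16 · 4 · 87 · 40 ≡ 42 (mod 89).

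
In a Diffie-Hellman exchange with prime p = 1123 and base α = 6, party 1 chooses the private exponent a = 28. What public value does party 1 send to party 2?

676

Public value = 6^{28} \pmod{1123}.
6^1 ≡ 6 (mod 1123)
6^2 = (6^1)^2 ≡ 6^2 = 36 ≡ 36 (mod 1123)
6^4 = (6^2)^2 ≡ 36^2 = 1296 ≡ 173 (mod 1123)
6^8 = (6^4)^2 ≡ 173^2 = 29929 ≡ 731 (mod 1123)
6^16 = (6^8)^2 ≡ 731^2 = 534361 ≡ 936 (mod 1123)
6^28 = 6^16 · 6^8 · 6^4 ≡ 936 · 731 · 173 ≡ 676 (mod 1123).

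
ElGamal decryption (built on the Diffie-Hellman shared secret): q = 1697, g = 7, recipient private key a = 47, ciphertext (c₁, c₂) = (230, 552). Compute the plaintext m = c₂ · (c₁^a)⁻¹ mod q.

1524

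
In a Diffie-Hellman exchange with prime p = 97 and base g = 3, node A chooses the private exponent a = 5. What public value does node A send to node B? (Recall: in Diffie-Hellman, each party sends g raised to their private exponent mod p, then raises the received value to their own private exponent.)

Public value = 3^5 mod 97.
3^1 ≡ 3 (mod 97)
3^2 = (3^1)^2 ≡ 3^2 = 9 ≡ 9 (mod 97)
3^4 = (3^2)^2 ≡ 9^2 = 81 ≡ 81 (mod 97)
3^5 = 3^4 · 3^1 ≡ 81 · 3 ≡ 49 (mod 97).

49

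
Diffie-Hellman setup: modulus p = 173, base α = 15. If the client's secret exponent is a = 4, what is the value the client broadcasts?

Public value = 15^4 mod 173.
15^1 ≡ 15 (mod 173)
15^2 = (15^1)^2 ≡ 15^2 = 225 ≡ 52 (mod 173)
15^4 = (15^2)^2 ≡ 52^2 = 2704 ≡ 109 (mod 173)

109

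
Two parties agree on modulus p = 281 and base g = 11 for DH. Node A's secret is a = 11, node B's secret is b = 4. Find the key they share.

196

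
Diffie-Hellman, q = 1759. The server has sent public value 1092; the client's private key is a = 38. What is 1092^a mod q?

1600

Shared key K = 1092^38 mod 1759.
1092^1 ≡ 1092 (mod 1759)
1092^2 = (1092^1)^2 ≡ 1092^2 = 1192464 ≡ 1621 (mod 1759)
1092^4 = (1092^2)^2 ≡ 1621^2 = 2627641 ≡ 1454 (mod 1759)
1092^8 = (1092^4)^2 ≡ 1454^2 = 2114116 ≡ 1557 (mod 1759)
1092^16 = (1092^8)^2 ≡ 1557^2 = 2424249 ≡ 347 (mod 1759)
1092^32 = (1092^16)^2 ≡ 347^2 = 120409 ≡ 797 (mod 1759)
1092^38 = 1092^32 · 1092^4 · 1092^2 ≡ 797 · 1454 · 1621 ≡ 1600 (mod 1759).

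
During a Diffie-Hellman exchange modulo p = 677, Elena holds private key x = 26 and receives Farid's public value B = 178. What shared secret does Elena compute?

Shared key K = 178^26 mod 677.
178^1 ≡ 178 (mod 677)
178^2 = (178^1)^2 ≡ 178^2 = 31684 ≡ 542 (mod 677)
178^4 = (178^2)^2 ≡ 542^2 = 293764 ≡ 623 (mod 677)
178^8 = (178^4)^2 ≡ 623^2 = 388129 ≡ 208 (mod 677)
178^16 = (178^8)^2 ≡ 208^2 = 43264 ≡ 613 (mod 677)
178^26 = 178^16 · 178^8 · 178^2 ≡ 613 · 208 · 542 ≡ 362 (mod 677).

362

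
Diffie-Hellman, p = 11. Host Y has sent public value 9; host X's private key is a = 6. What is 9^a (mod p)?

Shared key K = 9^6 mod 11.
9^1 ≡ 9 (mod 11)
9^2 = (9^1)^2 ≡ 9^2 = 81 ≡ 4 (mod 11)
9^4 = (9^2)^2 ≡ 4^2 = 16 ≡ 5 (mod 11)
9^6 = 9^4 · 9^2 ≡ 5 · 4 ≡ 9 (mod 11).

9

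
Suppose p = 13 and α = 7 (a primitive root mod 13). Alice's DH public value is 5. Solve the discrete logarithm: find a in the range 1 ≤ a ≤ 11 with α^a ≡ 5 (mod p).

3

Try successive powers of 7 modulo 13:
7^1 ≡ 7
7^2 ≡ 10
7^3 ≡ 5
Found: a = 3.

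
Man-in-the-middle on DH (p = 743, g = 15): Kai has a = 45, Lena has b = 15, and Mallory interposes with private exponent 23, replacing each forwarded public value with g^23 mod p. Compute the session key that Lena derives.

374

Lena receives Mallory's public value M = 15^23 mod 743 instead of the honest one.
15^1 ≡ 15 (mod 743)
15^2 = (15^1)^2 ≡ 15^2 = 225 ≡ 225 (mod 743)
15^4 = (15^2)^2 ≡ 225^2 = 50625 ≡ 101 (mod 743)
15^8 = (15^4)^2 ≡ 101^2 = 10201 ≡ 542 (mod 743)
15^16 = (15^8)^2 ≡ 542^2 = 293764 ≡ 279 (mod 743)
15^23 = 15^16 · 15^4 · 15^2 · 15^1 ≡ 279 · 101 · 225 · 15 ≡ 125 (mod 743).
So M = 125. Lena computes K = M^15 mod 743.
125^1 ≡ 125 (mod 743)
125^2 = (125^1)^2 ≡ 125^2 = 15625 ≡ 22 (mod 743)
125^4 = (125^2)^2 ≡ 22^2 = 484 ≡ 484 (mod 743)
125^8 = (125^4)^2 ≡ 484^2 = 234256 ≡ 211 (mod 743)
125^15 = 125^8 · 125^4 · 125^2 · 125^1 ≡ 211 · 484 · 22 · 125 ≡ 374 (mod 743).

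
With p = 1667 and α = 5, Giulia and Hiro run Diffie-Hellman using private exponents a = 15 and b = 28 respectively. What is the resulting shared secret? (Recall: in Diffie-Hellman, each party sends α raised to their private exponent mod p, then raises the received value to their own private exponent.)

1503

Giulia sends A = α^a mod p = 5^15 mod 1667.
5^1 ≡ 5 (mod 1667)
5^2 = (5^1)^2 ≡ 5^2 = 25 ≡ 25 (mod 1667)
5^4 = (5^2)^2 ≡ 25^2 = 625 ≡ 625 (mod 1667)
5^8 = (5^4)^2 ≡ 625^2 = 390625 ≡ 547 (mod 1667)
5^15 = 5^8 · 5^4 · 5^2 · 5^1 ≡ 547 · 625 · 25 · 5 ≡ 830 (mod 1667).
So A = 830. Hiro then computes K = A^b mod p = 830^28 mod 1667.
830^1 ≡ 830 (mod 1667)
830^2 = (830^1)^2 ≡ 830^2 = 688900 ≡ 429 (mod 1667)
830^4 = (830^2)^2 ≡ 429^2 = 184041 ≡ 671 (mod 1667)
830^8 = (830^4)^2 ≡ 671^2 = 450241 ≡ 151 (mod 1667)
830^16 = (830^8)^2 ≡ 151^2 = 22801 ≡ 1130 (mod 1667)
830^28 = 830^16 · 830^8 · 830^4 ≡ 1130 · 151 · 671 ≡ 1503 (mod 1667).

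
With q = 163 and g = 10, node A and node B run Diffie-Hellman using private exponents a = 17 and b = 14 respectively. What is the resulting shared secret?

Node A sends A = g^a mod q = 10^17 mod 163.
10^1 ≡ 10 (mod 163)
10^2 = (10^1)^2 ≡ 10^2 = 100 ≡ 100 (mod 163)
10^4 = (10^2)^2 ≡ 100^2 = 10000 ≡ 57 (mod 163)
10^8 = (10^4)^2 ≡ 57^2 = 3249 ≡ 152 (mod 163)
10^16 = (10^8)^2 ≡ 152^2 = 23104 ≡ 121 (mod 163)
10^17 = 10^16 · 10^1 ≡ 121 · 10 ≡ 69 (mod 163).
So A = 69. Node B then computes K = A^b mod q = 69^14 mod 163.
69^1 ≡ 69 (mod 163)
69^2 = (69^1)^2 ≡ 69^2 = 4761 ≡ 34 (mod 163)
69^4 = (69^2)^2 ≡ 34^2 = 1156 ≡ 15 (mod 163)
69^8 = (69^4)^2 ≡ 15^2 = 225 ≡ 62 (mod 163)
69^14 = 69^8 · 69^4 · 69^2 ≡ 62 · 15 · 34 ≡ 161 (mod 163).

161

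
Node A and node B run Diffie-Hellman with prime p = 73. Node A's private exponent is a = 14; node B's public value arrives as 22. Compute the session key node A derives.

27

Shared key K = 22^14 mod 73.
22^1 ≡ 22 (mod 73)
22^2 = (22^1)^2 ≡ 22^2 = 484 ≡ 46 (mod 73)
22^4 = (22^2)^2 ≡ 46^2 = 2116 ≡ 72 (mod 73)
22^8 = (22^4)^2 ≡ 72^2 = 5184 ≡ 1 (mod 73)
22^14 = 22^8 · 22^4 · 22^2 ≡ 1 · 72 · 46 ≡ 27 (mod 73).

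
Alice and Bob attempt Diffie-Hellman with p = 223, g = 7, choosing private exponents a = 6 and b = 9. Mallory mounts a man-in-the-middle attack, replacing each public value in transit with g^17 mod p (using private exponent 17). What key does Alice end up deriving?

Alice receives Mallory's public value M = 7^17 mod 223 instead of the honest one.
7^1 ≡ 7 (mod 223)
7^2 = (7^1)^2 ≡ 7^2 = 49 ≡ 49 (mod 223)
7^4 = (7^2)^2 ≡ 49^2 = 2401 ≡ 171 (mod 223)
7^8 = (7^4)^2 ≡ 171^2 = 29241 ≡ 28 (mod 223)
7^16 = (7^8)^2 ≡ 28^2 = 784 ≡ 115 (mod 223)
7^17 = 7^16 · 7^1 ≡ 115 · 7 ≡ 136 (mod 223).
So M = 136. Alice computes K = M^6 mod 223.
136^1 ≡ 136 (mod 223)
136^2 = (136^1)^2 ≡ 136^2 = 18496 ≡ 210 (mod 223)
136^4 = (136^2)^2 ≡ 210^2 = 44100 ≡ 169 (mod 223)
136^6 = 136^4 · 136^2 ≡ 169 · 210 ≡ 33 (mod 223).

33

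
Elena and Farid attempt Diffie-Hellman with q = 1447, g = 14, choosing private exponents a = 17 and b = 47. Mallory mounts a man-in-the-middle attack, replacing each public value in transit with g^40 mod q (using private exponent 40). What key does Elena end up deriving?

730

Elena receives Mallory's public value M = 14^40 mod 1447 instead of the honest one.
14^1 ≡ 14 (mod 1447)
14^2 = (14^1)^2 ≡ 14^2 = 196 ≡ 196 (mod 1447)
14^4 = (14^2)^2 ≡ 196^2 = 38416 ≡ 794 (mod 1447)
14^8 = (14^4)^2 ≡ 794^2 = 630436 ≡ 991 (mod 1447)
14^16 = (14^8)^2 ≡ 991^2 = 982081 ≡ 1015 (mod 1447)
14^32 = (14^16)^2 ≡ 1015^2 = 1030225 ≡ 1408 (mod 1447)
14^40 = 14^32 · 14^8 ≡ 1408 · 991 ≡ 420 (mod 1447).
So M = 420. Elena computes K = M^17 mod 1447.
420^1 ≡ 420 (mod 1447)
420^2 = (420^1)^2 ≡ 420^2 = 176400 ≡ 1313 (mod 1447)
420^4 = (420^2)^2 ≡ 1313^2 = 1723969 ≡ 592 (mod 1447)
420^8 = (420^4)^2 ≡ 592^2 = 350464 ≡ 290 (mod 1447)
420^16 = (420^8)^2 ≡ 290^2 = 84100 ≡ 174 (mod 1447)
420^17 = 420^16 · 420^1 ≡ 174 · 420 ≡ 730 (mod 1447).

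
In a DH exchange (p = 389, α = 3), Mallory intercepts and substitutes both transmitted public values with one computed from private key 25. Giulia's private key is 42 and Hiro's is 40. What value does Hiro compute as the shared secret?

Hiro receives Mallory's public value M = 3^25 mod 389 instead of the honest one.
3^1 ≡ 3 (mod 389)
3^2 = (3^1)^2 ≡ 3^2 = 9 ≡ 9 (mod 389)
3^4 = (3^2)^2 ≡ 9^2 = 81 ≡ 81 (mod 389)
3^8 = (3^4)^2 ≡ 81^2 = 6561 ≡ 337 (mod 389)
3^16 = (3^8)^2 ≡ 337^2 = 113569 ≡ 370 (mod 389)
3^25 = 3^16 · 3^8 · 3^1 ≡ 370 · 337 · 3 ≡ 241 (mod 389).
So M = 241. Hiro computes K = M^40 mod 389.
241^1 ≡ 241 (mod 389)
241^2 = (241^1)^2 ≡ 241^2 = 58081 ≡ 120 (mod 389)
241^4 = (241^2)^2 ≡ 120^2 = 14400 ≡ 7 (mod 389)
241^8 = (241^4)^2 ≡ 7^2 = 49 ≡ 49 (mod 389)
241^16 = (241^8)^2 ≡ 49^2 = 2401 ≡ 67 (mod 389)
241^32 = (241^16)^2 ≡ 67^2 = 4489 ≡ 210 (mod 389)
241^40 = 241^32 · 241^8 ≡ 210 · 49 ≡ 176 (mod 389).

176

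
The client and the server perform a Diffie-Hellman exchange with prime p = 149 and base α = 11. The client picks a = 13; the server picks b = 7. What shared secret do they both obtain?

8

The client sends A = α^a mod p = 11^13 mod 149.
11^1 ≡ 11 (mod 149)
11^2 = (11^1)^2 ≡ 11^2 = 121 ≡ 121 (mod 149)
11^4 = (11^2)^2 ≡ 121^2 = 14641 ≡ 39 (mod 149)
11^8 = (11^4)^2 ≡ 39^2 = 1521 ≡ 31 (mod 149)
11^13 = 11^8 · 11^4 · 11^1 ≡ 31 · 39 · 11 ≡ 38 (mod 149).
So A = 38. The server then computes K = A^b mod p = 38^7 mod 149.
38^1 ≡ 38 (mod 149)
38^2 = (38^1)^2 ≡ 38^2 = 1444 ≡ 103 (mod 149)
38^4 = (38^2)^2 ≡ 103^2 = 10609 ≡ 30 (mod 149)
38^7 = 38^4 · 38^2 · 38^1 ≡ 30 · 103 · 38 ≡ 8 (mod 149).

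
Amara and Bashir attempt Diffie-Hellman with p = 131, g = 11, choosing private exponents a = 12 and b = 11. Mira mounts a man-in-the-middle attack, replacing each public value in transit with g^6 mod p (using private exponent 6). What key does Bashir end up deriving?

11

Bashir receives Mira's public value M = 11^6 mod 131 instead of the honest one.
11^1 ≡ 11 (mod 131)
11^2 = (11^1)^2 ≡ 11^2 = 121 ≡ 121 (mod 131)
11^4 = (11^2)^2 ≡ 121^2 = 14641 ≡ 100 (mod 131)
11^6 = 11^4 · 11^2 ≡ 100 · 121 ≡ 48 (mod 131).
So M = 48. Bashir computes K = M^11 mod 131.
48^1 ≡ 48 (mod 131)
48^2 = (48^1)^2 ≡ 48^2 = 2304 ≡ 77 (mod 131)
48^4 = (48^2)^2 ≡ 77^2 = 5929 ≡ 34 (mod 131)
48^8 = (48^4)^2 ≡ 34^2 = 1156 ≡ 108 (mod 131)
48^11 = 48^8 · 48^2 · 48^1 ≡ 108 · 77 · 48 ≡ 11 (mod 131).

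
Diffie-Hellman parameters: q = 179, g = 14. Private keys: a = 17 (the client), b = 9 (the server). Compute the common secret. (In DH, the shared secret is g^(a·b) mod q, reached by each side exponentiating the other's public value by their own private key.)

74

The server sends B = g^b mod q = 14^9 mod 179.
14^1 ≡ 14 (mod 179)
14^2 = (14^1)^2 ≡ 14^2 = 196 ≡ 17 (mod 179)
14^4 = (14^2)^2 ≡ 17^2 = 289 ≡ 110 (mod 179)
14^8 = (14^4)^2 ≡ 110^2 = 12100 ≡ 107 (mod 179)
14^9 = 14^8 · 14^1 ≡ 107 · 14 ≡ 66 (mod 179).
So B = 66. The client then computes K = B^a mod q = 66^17 mod 179.
66^1 ≡ 66 (mod 179)
66^2 = (66^1)^2 ≡ 66^2 = 4356 ≡ 60 (mod 179)
66^4 = (66^2)^2 ≡ 60^2 = 3600 ≡ 20 (mod 179)
66^8 = (66^4)^2 ≡ 20^2 = 400 ≡ 42 (mod 179)
66^16 = (66^8)^2 ≡ 42^2 = 1764 ≡ 153 (mod 179)
66^17 = 66^16 · 66^1 ≡ 153 · 66 ≡ 74 (mod 179).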